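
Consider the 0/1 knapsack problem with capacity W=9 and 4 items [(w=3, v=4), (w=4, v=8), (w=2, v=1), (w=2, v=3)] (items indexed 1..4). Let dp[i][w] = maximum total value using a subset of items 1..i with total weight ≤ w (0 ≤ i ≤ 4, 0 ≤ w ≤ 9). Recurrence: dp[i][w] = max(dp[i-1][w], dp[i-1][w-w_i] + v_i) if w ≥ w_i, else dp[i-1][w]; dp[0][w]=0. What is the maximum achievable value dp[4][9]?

15

i\w   0   1   2   3   4   5   6   7   8   9
  0   0   0   0   0   0   0   0   0   0   0
  1   0   0   0   4   4   4   4   4   4   4
  2   0   0   0   4   8   8   8  12  12  12
  3   0   0   1   4   8   8   9  12  12  13
  4   0   0   3   4   8   8  11  12  12  15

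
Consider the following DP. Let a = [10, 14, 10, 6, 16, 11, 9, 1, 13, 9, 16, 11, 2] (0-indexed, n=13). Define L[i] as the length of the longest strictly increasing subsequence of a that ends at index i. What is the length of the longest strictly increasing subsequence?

   i    0    1    2    3    4    5    6    7    8    9   10   11   12
a[i]   10   14   10    6   16   11    9    1   13    9   16   11    2
L[i]    1    2    1    1    3    2    2    1    3    2    4    3    2

4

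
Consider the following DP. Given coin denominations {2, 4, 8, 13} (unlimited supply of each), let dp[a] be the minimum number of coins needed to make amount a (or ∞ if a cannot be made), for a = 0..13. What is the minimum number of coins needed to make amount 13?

 a  0  1  2  3  4  5  6  7  8  9 10 11 12 13
dp  0  -  1  -  1  -  2  -  1  -  2  -  2  1
(- denotes ∞ / unreachable)

1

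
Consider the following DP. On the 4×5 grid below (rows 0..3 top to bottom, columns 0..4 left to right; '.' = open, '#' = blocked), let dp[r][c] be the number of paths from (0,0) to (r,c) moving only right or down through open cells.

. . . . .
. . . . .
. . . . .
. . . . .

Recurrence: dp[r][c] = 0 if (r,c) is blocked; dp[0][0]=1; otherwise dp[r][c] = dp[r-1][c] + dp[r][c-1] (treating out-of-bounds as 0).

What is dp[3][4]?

35

r\c   0   1   2   3   4
  0   1   1   1   1   1
  1   1   2   3   4   5
  2   1   3   6  10  15
  3   1   4  10  20  35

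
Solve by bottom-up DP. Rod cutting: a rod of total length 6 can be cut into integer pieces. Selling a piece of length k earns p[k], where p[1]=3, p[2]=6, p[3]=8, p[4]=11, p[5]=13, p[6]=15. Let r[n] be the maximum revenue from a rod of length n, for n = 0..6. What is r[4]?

   n    0    1    2    3    4    5    6
r[n]    0    3    6    9   12   15   18

12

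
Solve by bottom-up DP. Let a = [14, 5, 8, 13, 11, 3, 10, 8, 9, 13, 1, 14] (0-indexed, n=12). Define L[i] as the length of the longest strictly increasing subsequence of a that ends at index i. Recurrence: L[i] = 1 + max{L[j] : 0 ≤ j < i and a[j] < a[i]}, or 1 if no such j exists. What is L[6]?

3

   i    0    1    2    3    4    5    6    7    8    9   10   11
a[i]   14    5    8   13   11    3   10    8    9   13    1   14
L[i]    1    1    2    3    3    1    3    2    3    4    1    5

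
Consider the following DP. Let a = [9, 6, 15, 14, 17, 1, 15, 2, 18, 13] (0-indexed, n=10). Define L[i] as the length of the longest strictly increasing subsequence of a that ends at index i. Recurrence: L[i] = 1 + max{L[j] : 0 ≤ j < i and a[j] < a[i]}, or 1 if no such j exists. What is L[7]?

2

   i    0    1    2    3    4    5    6    7    8    9
a[i]    9    6   15   14   17    1   15    2   18   13
L[i]    1    1    2    2    3    1    3    2    4    3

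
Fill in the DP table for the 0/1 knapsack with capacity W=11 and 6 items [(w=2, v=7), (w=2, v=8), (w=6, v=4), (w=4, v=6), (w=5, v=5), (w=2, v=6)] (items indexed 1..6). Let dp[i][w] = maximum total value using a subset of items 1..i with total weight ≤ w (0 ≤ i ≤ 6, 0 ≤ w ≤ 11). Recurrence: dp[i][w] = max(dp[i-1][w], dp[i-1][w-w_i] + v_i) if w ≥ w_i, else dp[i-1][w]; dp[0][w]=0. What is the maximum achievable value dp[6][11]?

27

i\w   0   1   2   3   4   5   6   7   8   9  10  11
  0   0   0   0   0   0   0   0   0   0   0   0   0
  1   0   0   7   7   7   7   7   7   7   7   7   7
  2   0   0   8   8  15  15  15  15  15  15  15  15
  3   0   0   8   8  15  15  15  15  15  15  19  19
  4   0   0   8   8  15  15  15  15  21  21  21  21
  5   0   0   8   8  15  15  15  15  21  21  21  21
  6   0   0   8   8  15  15  21  21  21  21  27  27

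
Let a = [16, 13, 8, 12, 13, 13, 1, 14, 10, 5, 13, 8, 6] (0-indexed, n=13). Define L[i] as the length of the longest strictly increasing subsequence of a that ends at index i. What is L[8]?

2

   i    0    1    2    3    4    5    6    7    8    9   10   11   12
a[i]   16   13    8   12   13   13    1   14   10    5   13    8    6
L[i]    1    1    1    2    3    3    1    4    2    2    3    3    3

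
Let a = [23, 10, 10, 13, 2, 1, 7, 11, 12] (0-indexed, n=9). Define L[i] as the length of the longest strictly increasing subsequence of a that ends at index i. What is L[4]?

   i    0    1    2    3    4    5    6    7    8
a[i]   23   10   10   13    2    1    7   11   12
L[i]    1    1    1    2    1    1    2    3    4

1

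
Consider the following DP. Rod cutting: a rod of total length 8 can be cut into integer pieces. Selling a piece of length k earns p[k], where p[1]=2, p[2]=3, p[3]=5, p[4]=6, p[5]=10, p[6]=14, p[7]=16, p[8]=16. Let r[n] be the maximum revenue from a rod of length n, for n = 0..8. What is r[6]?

14

   n    0    1    2    3    4    5    6    7    8
r[n]    0    2    4    6    8   10   14   16   18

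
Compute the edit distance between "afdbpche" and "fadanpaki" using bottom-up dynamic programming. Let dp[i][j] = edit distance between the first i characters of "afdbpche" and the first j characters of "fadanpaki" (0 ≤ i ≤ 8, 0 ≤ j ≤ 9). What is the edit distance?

   ''  f  a  d  a  n  p  a  k  i
''  0  1  2  3  4  5  6  7  8  9
 a  1  1  1  2  3  4  5  6  7  8
 f  2  1  2  2  3  4  5  6  7  8
 d  3  2  2  2  3  4  5  6  7  8
 b  4  3  3  3  3  4  5  6  7  8
 p  5  4  4  4  4  4  4  5  6  7
 c  6  5  5  5  5  5  5  5  6  7
 h  7  6  6  6  6  6  6  6  6  7
 e  8  7  7  7  7  7  7  7  7  7

7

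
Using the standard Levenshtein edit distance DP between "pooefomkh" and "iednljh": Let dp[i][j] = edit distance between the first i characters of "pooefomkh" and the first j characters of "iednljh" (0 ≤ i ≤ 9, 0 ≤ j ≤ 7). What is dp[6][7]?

7

   ''  i  e  d  n  l  j  h
''  0  1  2  3  4  5  6  7
 p  1  1  2  3  4  5  6  7
 o  2  2  2  3  4  5  6  7
 o  3  3  3  3  4  5  6  7
 e  4  4  3  4  4  5  6  7
 f  5  5  4  4  5  5  6  7
 o  6  6  5  5  5  6  6  7
 m  7  7  6  6  6  6  7  7
 k  8  8  7  7  7  7  7  8
 h  9  9  8  8  8  8  8  7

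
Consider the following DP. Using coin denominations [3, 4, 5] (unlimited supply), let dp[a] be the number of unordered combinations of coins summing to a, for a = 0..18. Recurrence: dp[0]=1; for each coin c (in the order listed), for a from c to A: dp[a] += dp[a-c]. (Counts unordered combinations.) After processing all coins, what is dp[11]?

2

after  coin     0     1     2     3     4     5     6     7     8     9    10    11    12    13    14    15    16    17    18
          3     1     0     0     1     0     0     1     0     0     1     0     0     1     0     0     1     0     0     1
          4     1     0     0     1     1     0     1     1     1     1     1     1     2     1     1     2     2     1     2
          5     1     0     0     1     1     1     1     1     2     2     2     2     3     3     3     4     4     4     5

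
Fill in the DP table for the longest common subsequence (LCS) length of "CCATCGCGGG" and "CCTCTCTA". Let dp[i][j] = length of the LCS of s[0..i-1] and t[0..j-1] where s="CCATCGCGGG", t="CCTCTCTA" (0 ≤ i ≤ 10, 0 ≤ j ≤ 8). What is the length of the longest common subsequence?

5

   ''  C  C  T  C  T  C  T  A
''  0  0  0  0  0  0  0  0  0
 C  0  1  1  1  1  1  1  1  1
 C  0  1  2  2  2  2  2  2  2
 A  0  1  2  2  2  2  2  2  3
 T  0  1  2  3  3  3  3  3  3
 C  0  1  2  3  4  4  4  4  4
 G  0  1  2  3  4  4  4  4  4
 C  0  1  2  3  4  4  5  5  5
 G  0  1  2  3  4  4  5  5  5
 G  0  1  2  3  4  4  5  5  5
 G  0  1  2  3  4  4  5  5  5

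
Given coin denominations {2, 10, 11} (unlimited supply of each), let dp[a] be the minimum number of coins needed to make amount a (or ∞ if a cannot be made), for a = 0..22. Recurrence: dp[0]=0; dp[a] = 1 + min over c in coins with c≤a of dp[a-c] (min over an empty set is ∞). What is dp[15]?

3

 a  0  1  2  3  4  5  6  7  8  9 10 11 12 13 14 15 16 17 18 19 20 21 22
dp  0  -  1  -  2  -  3  -  4  -  1  1  2  2  3  3  4  4  5  5  2  2  2
(- denotes ∞ / unreachable)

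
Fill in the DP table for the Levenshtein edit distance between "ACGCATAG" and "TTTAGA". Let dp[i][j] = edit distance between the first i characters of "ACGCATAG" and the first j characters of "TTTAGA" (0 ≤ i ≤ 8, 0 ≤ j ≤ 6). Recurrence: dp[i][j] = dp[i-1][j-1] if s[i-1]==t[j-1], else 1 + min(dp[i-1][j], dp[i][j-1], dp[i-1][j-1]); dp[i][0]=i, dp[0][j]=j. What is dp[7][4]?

   ''  T  T  T  A  G  A
''  0  1  2  3  4  5  6
 A  1  1  2  3  3  4  5
 C  2  2  2  3  4  4  5
 G  3  3  3  3  4  4  5
 C  4  4  4  4  4  5  5
 A  5  5  5  5  4  5  5
 T  6  5  5  5  5  5  6
 A  7  6  6  6  5  6  5
 G  8  7  7  7  6  5  6

5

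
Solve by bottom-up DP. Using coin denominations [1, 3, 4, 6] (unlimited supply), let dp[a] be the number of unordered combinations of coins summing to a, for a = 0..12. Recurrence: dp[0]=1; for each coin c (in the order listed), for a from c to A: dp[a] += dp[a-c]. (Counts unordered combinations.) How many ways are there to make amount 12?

after  coin     0     1     2     3     4     5     6     7     8     9    10    11    12
          1     1     1     1     1     1     1     1     1     1     1     1     1     1
          3     1     1     1     2     2     2     3     3     3     4     4     4     5
          4     1     1     1     2     3     3     4     5     6     7     8     9    11
          6     1     1     1     2     3     3     5     6     7     9    11    12    16

16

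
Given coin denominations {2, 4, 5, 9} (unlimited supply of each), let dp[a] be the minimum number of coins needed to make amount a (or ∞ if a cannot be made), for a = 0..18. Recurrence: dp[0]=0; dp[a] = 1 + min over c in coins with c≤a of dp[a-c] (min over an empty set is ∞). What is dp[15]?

3

 a  0  1  2  3  4  5  6  7  8  9 10 11 12 13 14 15 16 17 18
dp  0  -  1  -  1  1  2  2  2  1  2  2  3  2  2  3  3  3  2
(- denotes ∞ / unreachable)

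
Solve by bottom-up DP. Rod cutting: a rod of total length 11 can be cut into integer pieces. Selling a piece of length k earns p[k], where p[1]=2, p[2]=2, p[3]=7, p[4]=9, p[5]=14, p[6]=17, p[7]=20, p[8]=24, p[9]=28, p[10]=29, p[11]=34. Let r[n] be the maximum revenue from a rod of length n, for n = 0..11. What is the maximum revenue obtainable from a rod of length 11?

   n    0    1    2    3    4    5    6    7    8    9   10   11
r[n]    0    2    4    7    9   14   17   20   24   28   30   34

34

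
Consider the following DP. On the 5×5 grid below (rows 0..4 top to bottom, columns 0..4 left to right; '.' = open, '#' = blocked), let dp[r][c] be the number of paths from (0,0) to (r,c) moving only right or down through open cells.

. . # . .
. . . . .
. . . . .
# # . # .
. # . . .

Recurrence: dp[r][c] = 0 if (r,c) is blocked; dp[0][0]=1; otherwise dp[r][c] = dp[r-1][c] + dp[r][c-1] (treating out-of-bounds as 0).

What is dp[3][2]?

r\c   0   1   2   3   4
  0   1   1   0   0   0
  1   1   2   2   2   2
  2   1   3   5   7   9
  3   0   0   5   0   9
  4   0   0   5   5  14

5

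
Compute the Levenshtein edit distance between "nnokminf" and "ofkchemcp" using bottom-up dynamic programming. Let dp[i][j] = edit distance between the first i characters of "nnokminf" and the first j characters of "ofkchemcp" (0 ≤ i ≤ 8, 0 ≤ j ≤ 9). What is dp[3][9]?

9

   ''  o  f  k  c  h  e  m  c  p
''  0  1  2  3  4  5  6  7  8  9
 n  1  1  2  3  4  5  6  7  8  9
 n  2  2  2  3  4  5  6  7  8  9
 o  3  2  3  3  4  5  6  7  8  9
 k  4  3  3  3  4  5  6  7  8  9
 m  5  4  4  4  4  5  6  6  7  8
 i  6  5  5  5  5  5  6  7  7  8
 n  7  6  6  6  6  6  6  7  8  8
 f  8  7  6  7  7  7  7  7  8  9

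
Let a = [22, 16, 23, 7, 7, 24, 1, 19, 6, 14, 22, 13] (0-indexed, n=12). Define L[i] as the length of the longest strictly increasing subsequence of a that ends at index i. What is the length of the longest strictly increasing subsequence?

4

   i    0    1    2    3    4    5    6    7    8    9   10   11
a[i]   22   16   23    7    7   24    1   19    6   14   22   13
L[i]    1    1    2    1    1    3    1    2    2    3    4    3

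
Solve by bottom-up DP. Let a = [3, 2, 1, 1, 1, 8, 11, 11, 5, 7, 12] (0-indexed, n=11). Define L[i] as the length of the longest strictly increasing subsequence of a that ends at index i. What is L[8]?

2

   i    0    1    2    3    4    5    6    7    8    9   10
a[i]    3    2    1    1    1    8   11   11    5    7   12
L[i]    1    1    1    1    1    2    3    3    2    3    4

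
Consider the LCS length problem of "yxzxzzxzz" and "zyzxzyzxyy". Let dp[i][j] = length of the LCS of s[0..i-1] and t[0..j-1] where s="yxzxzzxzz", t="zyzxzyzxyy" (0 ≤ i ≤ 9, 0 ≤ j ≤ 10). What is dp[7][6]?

4

   ''  z  y  z  x  z  y  z  x  y  y
''  0  0  0  0  0  0  0  0  0  0  0
 y  0  0  1  1  1  1  1  1  1  1  1
 x  0  0  1  1  2  2  2  2  2  2  2
 z  0  1  1  2  2  3  3  3  3  3  3
 x  0  1  1  2  3  3  3  3  4  4  4
 z  0  1  1  2  3  4  4  4  4  4  4
 z  0  1  1  2  3  4  4  5  5  5  5
 x  0  1  1  2  3  4  4  5  6  6  6
 z  0  1  1  2  3  4  4  5  6  6  6
 z  0  1  1  2  3  4  4  5  6  6  6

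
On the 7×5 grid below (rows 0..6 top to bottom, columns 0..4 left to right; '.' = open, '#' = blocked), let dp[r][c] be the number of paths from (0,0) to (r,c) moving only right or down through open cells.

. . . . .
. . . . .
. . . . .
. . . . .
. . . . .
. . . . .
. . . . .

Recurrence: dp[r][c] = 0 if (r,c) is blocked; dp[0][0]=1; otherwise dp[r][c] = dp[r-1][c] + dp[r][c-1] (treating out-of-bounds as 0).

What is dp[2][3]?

r\c   0   1   2   3   4
  0   1   1   1   1   1
  1   1   2   3   4   5
  2   1   3   6  10  15
  3   1   4  10  20  35
  4   1   5  15  35  70
  5   1   6  21  56 126
  6   1   7  28  84 210

10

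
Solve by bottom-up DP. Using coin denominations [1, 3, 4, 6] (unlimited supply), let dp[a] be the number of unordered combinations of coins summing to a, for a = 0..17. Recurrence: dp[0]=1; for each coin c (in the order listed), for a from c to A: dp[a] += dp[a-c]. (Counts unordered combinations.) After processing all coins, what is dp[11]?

12

after  coin     0     1     2     3     4     5     6     7     8     9    10    11    12    13    14    15    16    17
          1     1     1     1     1     1     1     1     1     1     1     1     1     1     1     1     1     1     1
          3     1     1     1     2     2     2     3     3     3     4     4     4     5     5     5     6     6     6
          4     1     1     1     2     3     3     4     5     6     7     8     9    11    12    13    15    17    18
          6     1     1     1     2     3     3     5     6     7     9    11    12    16    18    20    24    28    30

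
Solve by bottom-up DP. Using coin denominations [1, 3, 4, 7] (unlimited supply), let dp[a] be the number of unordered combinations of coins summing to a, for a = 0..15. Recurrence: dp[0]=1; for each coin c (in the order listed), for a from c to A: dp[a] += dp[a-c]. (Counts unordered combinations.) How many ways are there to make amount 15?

22

after  coin     0     1     2     3     4     5     6     7     8     9    10    11    12    13    14    15
          1     1     1     1     1     1     1     1     1     1     1     1     1     1     1     1     1
          3     1     1     1     2     2     2     3     3     3     4     4     4     5     5     5     6
          4     1     1     1     2     3     3     4     5     6     7     8     9    11    12    13    15
          7     1     1     1     2     3     3     4     6     7     8    10    12    14    16    19    22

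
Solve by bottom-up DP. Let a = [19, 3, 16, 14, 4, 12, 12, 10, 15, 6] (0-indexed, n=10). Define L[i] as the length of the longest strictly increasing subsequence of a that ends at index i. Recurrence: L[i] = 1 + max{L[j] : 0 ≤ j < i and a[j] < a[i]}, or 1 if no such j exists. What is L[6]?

   i    0    1    2    3    4    5    6    7    8    9
a[i]   19    3   16   14    4   12   12   10   15    6
L[i]    1    1    2    2    2    3    3    3    4    3

3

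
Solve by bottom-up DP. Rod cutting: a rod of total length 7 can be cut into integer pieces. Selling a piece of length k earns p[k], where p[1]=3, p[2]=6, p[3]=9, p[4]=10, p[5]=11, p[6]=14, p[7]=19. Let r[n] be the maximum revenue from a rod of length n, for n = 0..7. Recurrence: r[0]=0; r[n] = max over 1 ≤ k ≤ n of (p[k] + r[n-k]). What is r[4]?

12

   n    0    1    2    3    4    5    6    7
r[n]    0    3    6    9   12   15   18   21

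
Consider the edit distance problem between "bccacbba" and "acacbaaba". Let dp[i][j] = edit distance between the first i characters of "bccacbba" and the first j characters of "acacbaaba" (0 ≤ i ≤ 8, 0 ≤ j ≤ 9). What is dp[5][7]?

4

   ''  a  c  a  c  b  a  a  b  a
''  0  1  2  3  4  5  6  7  8  9
 b  1  1  2  3  4  4  5  6  7  8
 c  2  2  1  2  3  4  5  6  7  8
 c  3  3  2  2  2  3  4  5  6  7
 a  4  3  3  2  3  3  3  4  5  6
 c  5  4  3  3  2  3  4  4  5  6
 b  6  5  4  4  3  2  3  4  4  5
 b  7  6  5  5  4  3  3  4  4  5
 a  8  7  6  5  5  4  3  3  4  4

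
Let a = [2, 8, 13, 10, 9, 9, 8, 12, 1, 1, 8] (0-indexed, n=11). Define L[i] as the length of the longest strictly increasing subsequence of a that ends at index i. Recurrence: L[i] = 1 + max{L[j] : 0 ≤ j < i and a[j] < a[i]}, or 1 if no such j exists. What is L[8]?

   i    0    1    2    3    4    5    6    7    8    9   10
a[i]    2    8   13   10    9    9    8   12    1    1    8
L[i]    1    2    3    3    3    3    2    4    1    1    2

1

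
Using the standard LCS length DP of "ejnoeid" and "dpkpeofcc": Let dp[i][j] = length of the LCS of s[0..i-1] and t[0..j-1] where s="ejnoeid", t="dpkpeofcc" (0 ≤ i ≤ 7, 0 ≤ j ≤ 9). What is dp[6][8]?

   ''  d  p  k  p  e  o  f  c  c
''  0  0  0  0  0  0  0  0  0  0
 e  0  0  0  0  0  1  1  1  1  1
 j  0  0  0  0  0  1  1  1  1  1
 n  0  0  0  0  0  1  1  1  1  1
 o  0  0  0  0  0  1  2  2  2  2
 e  0  0  0  0  0  1  2  2  2  2
 i  0  0  0  0  0  1  2  2  2  2
 d  0  1  1  1  1  1  2  2  2  2

2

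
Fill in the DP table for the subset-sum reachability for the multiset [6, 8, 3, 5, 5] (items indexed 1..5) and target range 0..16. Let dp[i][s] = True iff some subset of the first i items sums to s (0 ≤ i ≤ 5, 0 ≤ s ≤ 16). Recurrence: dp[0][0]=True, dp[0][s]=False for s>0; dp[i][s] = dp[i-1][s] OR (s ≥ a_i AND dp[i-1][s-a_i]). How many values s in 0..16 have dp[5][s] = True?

11

i\s   0   1   2   3   4   5   6   7   8   9  10  11  12  13  14  15  16
  0   T   F   F   F   F   F   F   F   F   F   F   F   F   F   F   F   F
  1   T   F   F   F   F   F   T   F   F   F   F   F   F   F   F   F   F
  2   T   F   F   F   F   F   T   F   T   F   F   F   F   F   T   F   F
  3   T   F   F   T   F   F   T   F   T   T   F   T   F   F   T   F   F
  4   T   F   F   T   F   T   T   F   T   T   F   T   F   T   T   F   T
  5   T   F   F   T   F   T   T   F   T   T   T   T   F   T   T   F   T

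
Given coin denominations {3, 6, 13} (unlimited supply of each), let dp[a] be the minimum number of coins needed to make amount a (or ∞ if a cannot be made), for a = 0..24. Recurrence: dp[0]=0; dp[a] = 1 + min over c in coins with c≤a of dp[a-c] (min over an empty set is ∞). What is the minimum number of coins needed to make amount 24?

 a  0  1  2  3  4  5  6  7  8  9 10 11 12 13 14 15 16 17 18 19 20 21 22 23 24
dp  0  -  -  1  -  -  1  -  -  2  -  -  2  1  -  3  2  -  3  2  -  4  3  -  4
(- denotes ∞ / unreachable)

4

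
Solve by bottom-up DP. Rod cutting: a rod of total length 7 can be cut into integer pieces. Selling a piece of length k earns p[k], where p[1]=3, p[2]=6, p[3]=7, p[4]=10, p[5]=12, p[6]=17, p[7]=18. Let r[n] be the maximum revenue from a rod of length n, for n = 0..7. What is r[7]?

   n    0    1    2    3    4    5    6    7
r[n]    0    3    6    9   12   15   18   21

21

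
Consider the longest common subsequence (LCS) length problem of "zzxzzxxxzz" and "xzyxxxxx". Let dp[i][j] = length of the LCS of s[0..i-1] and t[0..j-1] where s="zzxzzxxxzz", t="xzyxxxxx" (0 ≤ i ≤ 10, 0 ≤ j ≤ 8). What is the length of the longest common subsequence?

   ''  x  z  y  x  x  x  x  x
''  0  0  0  0  0  0  0  0  0
 z  0  0  1  1  1  1  1  1  1
 z  0  0  1  1  1  1  1  1  1
 x  0  1  1  1  2  2  2  2  2
 z  0  1  2  2  2  2  2  2  2
 z  0  1  2  2  2  2  2  2  2
 x  0  1  2  2  3  3  3  3  3
 x  0  1  2  2  3  4  4  4  4
 x  0  1  2  2  3  4  5  5  5
 z  0  1  2  2  3  4  5  5  5
 z  0  1  2  2  3  4  5  5  5

5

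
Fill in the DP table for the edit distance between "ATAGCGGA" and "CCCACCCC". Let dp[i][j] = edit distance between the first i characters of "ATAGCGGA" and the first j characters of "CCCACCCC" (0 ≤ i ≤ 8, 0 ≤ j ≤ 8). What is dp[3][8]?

   ''  C  C  C  A  C  C  C  C
''  0  1  2  3  4  5  6  7  8
 A  1  1  2  3  3  4  5  6  7
 T  2  2  2  3  4  4  5  6  7
 A  3  3  3  3  3  4  5  6  7
 G  4  4  4  4  4  4  5  6  7
 C  5  4  4  4  5  4  4  5  6
 G  6  5  5  5  5  5  5  5  6
 G  7  6  6  6  6  6  6  6  6
 A  8  7  7  7  6  7  7  7  7

7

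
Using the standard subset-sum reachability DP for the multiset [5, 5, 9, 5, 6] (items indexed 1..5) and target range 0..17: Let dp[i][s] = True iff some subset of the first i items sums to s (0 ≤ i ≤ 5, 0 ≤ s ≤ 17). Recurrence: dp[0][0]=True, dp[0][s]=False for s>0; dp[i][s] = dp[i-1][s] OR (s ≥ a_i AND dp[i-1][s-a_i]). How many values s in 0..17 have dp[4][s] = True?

i\s   0   1   2   3   4   5   6   7   8   9  10  11  12  13  14  15  16  17
  0   T   F   F   F   F   F   F   F   F   F   F   F   F   F   F   F   F   F
  1   T   F   F   F   F   T   F   F   F   F   F   F   F   F   F   F   F   F
  2   T   F   F   F   F   T   F   F   F   F   T   F   F   F   F   F   F   F
  3   T   F   F   F   F   T   F   F   F   T   T   F   F   F   T   F   F   F
  4   T   F   F   F   F   T   F   F   F   T   T   F   F   F   T   T   F   F
  5   T   F   F   F   F   T   T   F   F   T   T   T   F   F   T   T   T   F

6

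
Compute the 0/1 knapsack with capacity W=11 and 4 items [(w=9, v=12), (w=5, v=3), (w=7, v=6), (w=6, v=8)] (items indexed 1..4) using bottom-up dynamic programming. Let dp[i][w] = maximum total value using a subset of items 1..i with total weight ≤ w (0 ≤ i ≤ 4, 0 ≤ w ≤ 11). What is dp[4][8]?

i\w   0   1   2   3   4   5   6   7   8   9  10  11
  0   0   0   0   0   0   0   0   0   0   0   0   0
  1   0   0   0   0   0   0   0   0   0  12  12  12
  2   0   0   0   0   0   3   3   3   3  12  12  12
  3   0   0   0   0   0   3   3   6   6  12  12  12
  4   0   0   0   0   0   3   8   8   8  12  12  12

8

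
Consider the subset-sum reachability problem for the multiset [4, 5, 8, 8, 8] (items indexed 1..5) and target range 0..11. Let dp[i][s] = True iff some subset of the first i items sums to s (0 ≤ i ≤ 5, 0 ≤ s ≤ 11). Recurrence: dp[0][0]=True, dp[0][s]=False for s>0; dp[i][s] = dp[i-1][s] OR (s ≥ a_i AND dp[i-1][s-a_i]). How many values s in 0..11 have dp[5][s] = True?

i\s   0   1   2   3   4   5   6   7   8   9  10  11
  0   T   F   F   F   F   F   F   F   F   F   F   F
  1   T   F   F   F   T   F   F   F   F   F   F   F
  2   T   F   F   F   T   T   F   F   F   T   F   F
  3   T   F   F   F   T   T   F   F   T   T   F   F
  4   T   F   F   F   T   T   F   F   T   T   F   F
  5   T   F   F   F   T   T   F   F   T   T   F   F

5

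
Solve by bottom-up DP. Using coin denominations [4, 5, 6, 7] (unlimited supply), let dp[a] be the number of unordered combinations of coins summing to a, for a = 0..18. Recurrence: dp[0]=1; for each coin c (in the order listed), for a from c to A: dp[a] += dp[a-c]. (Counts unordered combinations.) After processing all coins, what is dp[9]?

after  coin     0     1     2     3     4     5     6     7     8     9    10    11    12    13    14    15    16    17    18
          4     1     0     0     0     1     0     0     0     1     0     0     0     1     0     0     0     1     0     0
          5     1     0     0     0     1     1     0     0     1     1     1     0     1     1     1     1     1     1     1
          6     1     0     0     0     1     1     1     0     1     1     2     1     2     1     2     2     3     2     3
          7     1     0     0     0     1     1     1     1     1     1     2     2     3     2     3     3     4     4     5

1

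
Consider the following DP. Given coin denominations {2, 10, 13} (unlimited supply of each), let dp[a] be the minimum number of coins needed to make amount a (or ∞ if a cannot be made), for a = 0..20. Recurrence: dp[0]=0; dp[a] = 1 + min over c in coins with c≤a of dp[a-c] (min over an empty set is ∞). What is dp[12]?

2

 a  0  1  2  3  4  5  6  7  8  9 10 11 12 13 14 15 16 17 18 19 20
dp  0  -  1  -  2  -  3  -  4  -  1  -  2  1  3  2  4  3  5  4  2
(- denotes ∞ / unreachable)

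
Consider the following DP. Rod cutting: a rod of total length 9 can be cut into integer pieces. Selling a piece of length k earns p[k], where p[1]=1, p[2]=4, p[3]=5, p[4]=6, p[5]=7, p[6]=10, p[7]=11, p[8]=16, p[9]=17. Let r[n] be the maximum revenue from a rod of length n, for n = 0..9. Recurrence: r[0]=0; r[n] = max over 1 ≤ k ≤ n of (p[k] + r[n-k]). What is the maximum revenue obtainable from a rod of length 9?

   n    0    1    2    3    4    5    6    7    8    9
r[n]    0    1    4    5    8    9   12   13   16   17

17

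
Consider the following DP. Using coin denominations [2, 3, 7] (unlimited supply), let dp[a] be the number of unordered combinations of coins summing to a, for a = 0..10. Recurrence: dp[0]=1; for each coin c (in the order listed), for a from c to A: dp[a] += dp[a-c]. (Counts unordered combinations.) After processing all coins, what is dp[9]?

after  coin     0     1     2     3     4     5     6     7     8     9    10
          2     1     0     1     0     1     0     1     0     1     0     1
          3     1     0     1     1     1     1     2     1     2     2     2
          7     1     0     1     1     1     1     2     2     2     3     3

3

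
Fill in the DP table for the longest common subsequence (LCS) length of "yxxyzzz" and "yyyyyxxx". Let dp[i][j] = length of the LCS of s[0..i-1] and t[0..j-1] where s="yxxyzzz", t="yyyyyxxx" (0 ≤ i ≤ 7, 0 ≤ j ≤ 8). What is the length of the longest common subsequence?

3

   ''  y  y  y  y  y  x  x  x
''  0  0  0  0  0  0  0  0  0
 y  0  1  1  1  1  1  1  1  1
 x  0  1  1  1  1  1  2  2  2
 x  0  1  1  1  1  1  2  3  3
 y  0  1  2  2  2  2  2  3  3
 z  0  1  2  2  2  2  2  3  3
 z  0  1  2  2  2  2  2  3  3
 z  0  1  2  2  2  2  2  3  3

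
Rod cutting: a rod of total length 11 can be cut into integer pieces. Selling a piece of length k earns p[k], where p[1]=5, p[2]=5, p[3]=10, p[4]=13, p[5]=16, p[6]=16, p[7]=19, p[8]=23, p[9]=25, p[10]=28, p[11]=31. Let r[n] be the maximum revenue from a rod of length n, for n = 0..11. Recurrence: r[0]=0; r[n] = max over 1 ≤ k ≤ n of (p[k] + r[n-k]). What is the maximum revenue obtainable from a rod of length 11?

   n    0    1    2    3    4    5    6    7    8    9   10   11
r[n]    0    5   10   15   20   25   30   35   40   45   50   55

55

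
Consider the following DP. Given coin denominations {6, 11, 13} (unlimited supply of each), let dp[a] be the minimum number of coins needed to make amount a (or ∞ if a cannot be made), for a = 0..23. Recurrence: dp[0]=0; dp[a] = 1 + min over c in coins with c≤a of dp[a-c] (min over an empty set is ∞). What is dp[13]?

 a  0  1  2  3  4  5  6  7  8  9 10 11 12 13 14 15 16 17 18 19 20 21 22 23
dp  0  -  -  -  -  -  1  -  -  -  -  1  2  1  -  -  -  2  3  2  -  -  2  3
(- denotes ∞ / unreachable)

1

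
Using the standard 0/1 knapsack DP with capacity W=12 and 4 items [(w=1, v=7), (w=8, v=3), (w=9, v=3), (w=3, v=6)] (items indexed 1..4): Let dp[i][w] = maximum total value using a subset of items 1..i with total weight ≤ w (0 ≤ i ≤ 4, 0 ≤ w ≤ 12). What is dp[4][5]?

13

i\w   0   1   2   3   4   5   6   7   8   9  10  11  12
  0   0   0   0   0   0   0   0   0   0   0   0   0   0
  1   0   7   7   7   7   7   7   7   7   7   7   7   7
  2   0   7   7   7   7   7   7   7   7  10  10  10  10
  3   0   7   7   7   7   7   7   7   7  10  10  10  10
  4   0   7   7   7  13  13  13  13  13  13  13  13  16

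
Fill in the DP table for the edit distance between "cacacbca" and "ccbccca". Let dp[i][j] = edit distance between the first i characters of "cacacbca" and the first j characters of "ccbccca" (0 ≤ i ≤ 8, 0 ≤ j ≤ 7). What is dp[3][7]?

5

   ''  c  c  b  c  c  c  a
''  0  1  2  3  4  5  6  7
 c  1  0  1  2  3  4  5  6
 a  2  1  1  2  3  4  5  5
 c  3  2  1  2  2  3  4  5
 a  4  3  2  2  3  3  4  4
 c  5  4  3  3  2  3  3  4
 b  6  5  4  3  3  3  4  4
 c  7  6  5  4  3  3  3  4
 a  8  7  6  5  4  4  4  3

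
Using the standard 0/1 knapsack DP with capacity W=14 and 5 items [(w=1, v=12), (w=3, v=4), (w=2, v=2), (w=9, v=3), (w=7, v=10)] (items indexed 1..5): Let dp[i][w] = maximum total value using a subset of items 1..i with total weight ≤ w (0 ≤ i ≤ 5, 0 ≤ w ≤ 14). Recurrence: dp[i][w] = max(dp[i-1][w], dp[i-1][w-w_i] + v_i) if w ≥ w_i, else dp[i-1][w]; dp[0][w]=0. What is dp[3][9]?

i\w   0   1   2   3   4   5   6   7   8   9  10  11  12  13  14
  0   0   0   0   0   0   0   0   0   0   0   0   0   0   0   0
  1   0  12  12  12  12  12  12  12  12  12  12  12  12  12  12
  2   0  12  12  12  16  16  16  16  16  16  16  16  16  16  16
  3   0  12  12  14  16  16  18  18  18  18  18  18  18  18  18
  4   0  12  12  14  16  16  18  18  18  18  18  18  18  19  19
  5   0  12  12  14  16  16  18  18  22  22  24  26  26  28  28

18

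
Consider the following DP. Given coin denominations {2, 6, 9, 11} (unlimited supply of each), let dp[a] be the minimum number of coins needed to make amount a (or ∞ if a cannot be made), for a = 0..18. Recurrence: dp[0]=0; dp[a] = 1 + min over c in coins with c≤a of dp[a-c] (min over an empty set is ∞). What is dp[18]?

 a  0  1  2  3  4  5  6  7  8  9 10 11 12 13 14 15 16 17 18
dp  0  -  1  -  2  -  1  -  2  1  3  1  2  2  3  2  4  2  2
(- denotes ∞ / unreachable)

2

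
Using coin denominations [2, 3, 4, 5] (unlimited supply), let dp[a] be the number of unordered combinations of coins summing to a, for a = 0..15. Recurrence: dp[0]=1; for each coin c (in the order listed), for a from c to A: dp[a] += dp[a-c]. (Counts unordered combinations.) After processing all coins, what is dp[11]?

7

after  coin     0     1     2     3     4     5     6     7     8     9    10    11    12    13    14    15
          2     1     0     1     0     1     0     1     0     1     0     1     0     1     0     1     0
          3     1     0     1     1     1     1     2     1     2     2     2     2     3     2     3     3
          4     1     0     1     1     2     1     3     2     4     3     5     4     7     5     8     7
          5     1     0     1     1     2     2     3     3     5     5     7     7    10    10    13    14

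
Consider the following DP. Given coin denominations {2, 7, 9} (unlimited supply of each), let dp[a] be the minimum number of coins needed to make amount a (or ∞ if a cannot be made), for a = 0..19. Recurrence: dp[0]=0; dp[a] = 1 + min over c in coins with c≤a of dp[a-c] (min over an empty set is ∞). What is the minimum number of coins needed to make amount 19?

 a  0  1  2  3  4  5  6  7  8  9 10 11 12 13 14 15 16 17 18 19
dp  0  -  1  -  2  -  3  1  4  1  5  2  6  3  2  4  2  5  2  6
(- denotes ∞ / unreachable)

6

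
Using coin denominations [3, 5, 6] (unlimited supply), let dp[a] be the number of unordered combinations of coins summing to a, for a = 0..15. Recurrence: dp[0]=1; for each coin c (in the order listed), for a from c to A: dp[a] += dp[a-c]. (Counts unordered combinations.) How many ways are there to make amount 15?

after  coin     0     1     2     3     4     5     6     7     8     9    10    11    12    13    14    15
          3     1     0     0     1     0     0     1     0     0     1     0     0     1     0     0     1
          5     1     0     0     1     0     1     1     0     1     1     1     1     1     1     1     2
          6     1     0     0     1     0     1     2     0     1     2     1     2     3     1     2     4

4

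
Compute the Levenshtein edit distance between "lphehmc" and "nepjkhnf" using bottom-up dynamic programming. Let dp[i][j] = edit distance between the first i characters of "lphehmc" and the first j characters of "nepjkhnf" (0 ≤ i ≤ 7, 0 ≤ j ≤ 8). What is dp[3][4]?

3

   ''  n  e  p  j  k  h  n  f
''  0  1  2  3  4  5  6  7  8
 l  1  1  2  3  4  5  6  7  8
 p  2  2  2  2  3  4  5  6  7
 h  3  3  3  3  3  4  4  5  6
 e  4  4  3  4  4  4  5  5  6
 h  5  5  4  4  5  5  4  5  6
 m  6  6  5  5  5  6  5  5  6
 c  7  7  6  6  6  6  6  6  6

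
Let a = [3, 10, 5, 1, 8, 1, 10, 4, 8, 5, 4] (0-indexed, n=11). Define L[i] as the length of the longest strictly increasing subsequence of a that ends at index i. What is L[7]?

2

   i    0    1    2    3    4    5    6    7    8    9   10
a[i]    3   10    5    1    8    1   10    4    8    5    4
L[i]    1    2    2    1    3    1    4    2    3    3    2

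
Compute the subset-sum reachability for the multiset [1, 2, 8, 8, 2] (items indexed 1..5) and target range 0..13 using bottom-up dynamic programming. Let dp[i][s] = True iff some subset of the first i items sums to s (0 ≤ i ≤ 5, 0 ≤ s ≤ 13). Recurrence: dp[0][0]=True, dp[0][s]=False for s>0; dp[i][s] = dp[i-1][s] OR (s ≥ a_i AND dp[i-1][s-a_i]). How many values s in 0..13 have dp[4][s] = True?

8

i\s   0   1   2   3   4   5   6   7   8   9  10  11  12  13
  0   T   F   F   F   F   F   F   F   F   F   F   F   F   F
  1   T   T   F   F   F   F   F   F   F   F   F   F   F   F
  2   T   T   T   T   F   F   F   F   F   F   F   F   F   F
  3   T   T   T   T   F   F   F   F   T   T   T   T   F   F
  4   T   T   T   T   F   F   F   F   T   T   T   T   F   F
  5   T   T   T   T   T   T   F   F   T   T   T   T   T   T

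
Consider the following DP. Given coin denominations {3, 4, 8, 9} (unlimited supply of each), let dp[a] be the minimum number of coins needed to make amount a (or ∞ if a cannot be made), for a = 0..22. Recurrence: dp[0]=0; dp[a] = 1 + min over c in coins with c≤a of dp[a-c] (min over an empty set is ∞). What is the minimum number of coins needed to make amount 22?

3

 a  0  1  2  3  4  5  6  7  8  9 10 11 12 13 14 15 16 17 18 19 20 21 22
dp  0  -  -  1  1  -  2  2  1  1  3  2  2  2  3  3  2  2  2  3  3  3  3
(- denotes ∞ / unreachable)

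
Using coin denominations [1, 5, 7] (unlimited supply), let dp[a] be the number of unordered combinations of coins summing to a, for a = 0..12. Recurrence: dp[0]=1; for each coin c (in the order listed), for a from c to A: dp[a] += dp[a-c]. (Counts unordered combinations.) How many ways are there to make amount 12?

after  coin     0     1     2     3     4     5     6     7     8     9    10    11    12
          1     1     1     1     1     1     1     1     1     1     1     1     1     1
          5     1     1     1     1     1     2     2     2     2     2     3     3     3
          7     1     1     1     1     1     2     2     3     3     3     4     4     5

5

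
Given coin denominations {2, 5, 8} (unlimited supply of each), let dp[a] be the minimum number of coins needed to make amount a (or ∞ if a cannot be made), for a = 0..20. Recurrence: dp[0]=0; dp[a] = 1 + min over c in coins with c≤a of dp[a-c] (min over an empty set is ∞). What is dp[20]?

 a  0  1  2  3  4  5  6  7  8  9 10 11 12 13 14 15 16 17 18 19 20
dp  0  -  1  -  2  1  3  2  1  3  2  4  3  2  4  3  2  4  3  5  4
(- denotes ∞ / unreachable)

4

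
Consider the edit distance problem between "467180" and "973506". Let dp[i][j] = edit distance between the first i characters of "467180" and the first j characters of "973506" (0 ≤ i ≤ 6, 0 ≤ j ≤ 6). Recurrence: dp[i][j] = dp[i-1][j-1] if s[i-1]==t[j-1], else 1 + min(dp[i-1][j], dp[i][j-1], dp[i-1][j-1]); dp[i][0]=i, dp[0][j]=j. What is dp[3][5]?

   ''  9  7  3  5  0  6
''  0  1  2  3  4  5  6
 4  1  1  2  3  4  5  6
 6  2  2  2  3  4  5  5
 7  3  3  2  3  4  5  6
 1  4  4  3  3  4  5  6
 8  5  5  4  4  4  5  6
 0  6  6  5  5  5  4  5

5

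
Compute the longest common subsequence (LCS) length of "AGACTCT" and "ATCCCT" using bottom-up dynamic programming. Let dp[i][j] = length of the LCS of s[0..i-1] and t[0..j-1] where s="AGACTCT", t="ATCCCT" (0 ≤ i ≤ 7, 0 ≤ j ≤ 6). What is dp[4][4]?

2

   ''  A  T  C  C  C  T
''  0  0  0  0  0  0  0
 A  0  1  1  1  1  1  1
 G  0  1  1  1  1  1  1
 A  0  1  1  1  1  1  1
 C  0  1  1  2  2  2  2
 T  0  1  2  2  2  2  3
 C  0  1  2  3  3  3  3
 T  0  1  2  3  3  3  4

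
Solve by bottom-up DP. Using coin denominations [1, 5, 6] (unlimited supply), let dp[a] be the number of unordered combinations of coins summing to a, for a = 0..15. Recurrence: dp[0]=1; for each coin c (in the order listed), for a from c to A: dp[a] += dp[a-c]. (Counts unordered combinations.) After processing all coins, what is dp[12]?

after  coin     0     1     2     3     4     5     6     7     8     9    10    11    12    13    14    15
          1     1     1     1     1     1     1     1     1     1     1     1     1     1     1     1     1
          5     1     1     1     1     1     2     2     2     2     2     3     3     3     3     3     4
          6     1     1     1     1     1     2     3     3     3     3     4     5     6     6     6     7

6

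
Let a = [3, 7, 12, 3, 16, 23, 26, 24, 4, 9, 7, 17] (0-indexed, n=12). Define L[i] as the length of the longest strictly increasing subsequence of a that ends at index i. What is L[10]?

3

   i    0    1    2    3    4    5    6    7    8    9   10   11
a[i]    3    7   12    3   16   23   26   24    4    9    7   17
L[i]    1    2    3    1    4    5    6    6    2    3    3    5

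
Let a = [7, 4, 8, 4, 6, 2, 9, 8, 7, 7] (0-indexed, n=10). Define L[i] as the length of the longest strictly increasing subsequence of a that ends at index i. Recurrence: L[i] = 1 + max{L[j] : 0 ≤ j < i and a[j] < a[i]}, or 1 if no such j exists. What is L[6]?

   i    0    1    2    3    4    5    6    7    8    9
a[i]    7    4    8    4    6    2    9    8    7    7
L[i]    1    1    2    1    2    1    3    3    3    3

3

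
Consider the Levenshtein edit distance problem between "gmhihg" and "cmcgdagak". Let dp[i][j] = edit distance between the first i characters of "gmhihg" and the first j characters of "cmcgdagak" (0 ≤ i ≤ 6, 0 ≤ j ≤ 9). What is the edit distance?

7

   ''  c  m  c  g  d  a  g  a  k
''  0  1  2  3  4  5  6  7  8  9
 g  1  1  2  3  3  4  5  6  7  8
 m  2  2  1  2  3  4  5  6  7  8
 h  3  3  2  2  3  4  5  6  7  8
 i  4  4  3  3  3  4  5  6  7  8
 h  5  5  4  4  4  4  5  6  7  8
 g  6  6  5  5  4  5  5  5  6  7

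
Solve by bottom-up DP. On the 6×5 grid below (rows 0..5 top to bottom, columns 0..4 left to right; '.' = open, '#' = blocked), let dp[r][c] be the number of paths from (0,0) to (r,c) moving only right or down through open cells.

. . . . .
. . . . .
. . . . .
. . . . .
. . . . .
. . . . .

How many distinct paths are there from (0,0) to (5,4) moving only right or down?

126

r\c   0   1   2   3   4
  0   1   1   1   1   1
  1   1   2   3   4   5
  2   1   3   6  10  15
  3   1   4  10  20  35
  4   1   5  15  35  70
  5   1   6  21  56 126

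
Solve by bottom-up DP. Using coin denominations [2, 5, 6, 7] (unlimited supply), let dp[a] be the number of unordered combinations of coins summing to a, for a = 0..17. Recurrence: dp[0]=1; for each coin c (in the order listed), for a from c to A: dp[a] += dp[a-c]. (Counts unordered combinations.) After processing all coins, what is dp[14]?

6

after  coin     0     1     2     3     4     5     6     7     8     9    10    11    12    13    14    15    16    17
          2     1     0     1     0     1     0     1     0     1     0     1     0     1     0     1     0     1     0
          5     1     0     1     0     1     1     1     1     1     1     2     1     2     1     2     2     2     2
          6     1     0     1     0     1     1     2     1     2     1     3     2     4     2     4     3     5     4
          7     1     0     1     0     1     1     2     2     2     2     3     3     5     4     6     5     7     7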